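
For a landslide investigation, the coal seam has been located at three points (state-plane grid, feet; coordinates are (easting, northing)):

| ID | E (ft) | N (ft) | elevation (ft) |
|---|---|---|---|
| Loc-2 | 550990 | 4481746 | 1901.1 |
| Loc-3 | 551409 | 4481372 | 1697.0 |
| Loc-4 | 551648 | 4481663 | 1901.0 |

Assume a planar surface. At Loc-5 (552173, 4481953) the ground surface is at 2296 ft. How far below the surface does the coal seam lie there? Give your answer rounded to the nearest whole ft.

Two edge vectors: Loc-2→Loc-3 = (419, -374, -204.1), Loc-2→Loc-4 = (658, -83, -0.1).
Normal n = (Loc-2→Loc-3) × (Loc-2→Loc-4) = (-16902.9, -134255.9, 211315).
So ∂z/∂E = −n_x/n_z = 0.07998912 and ∂z/∂N = −n_y/n_z = 0.63533540.
Intercept c from Loc-2: 1901.1 − 44073.20 − 2847411.89 = −2889583.99.
At (552173, 4481953): z_contact = 44167.8 + 2847543.4 − 2889583.99 = 2127.2 ft.
Depth below ground = 2296 − 2127.2 = 169 ft.

169 ft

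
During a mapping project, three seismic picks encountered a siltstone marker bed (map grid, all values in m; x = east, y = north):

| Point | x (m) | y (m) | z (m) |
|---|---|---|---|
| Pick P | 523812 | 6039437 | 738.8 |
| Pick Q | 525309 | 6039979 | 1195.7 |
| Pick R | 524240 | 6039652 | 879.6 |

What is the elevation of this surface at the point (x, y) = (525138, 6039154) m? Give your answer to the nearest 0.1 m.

Two edge vectors: Pick P→Pick Q = (1497, 542, 456.9), Pick P→Pick R = (428, 215, 140.8).
Normal n = (Pick P→Pick Q) × (Pick P→Pick R) = (-21919.9, -15224.4, 89879).
So ∂z/∂x = −n_x/n_z = 0.243882331 and ∂z/∂y = −n_y/n_z = 0.169387732.
Intercept c from Pick P: 738.8 − 127748.49 − 1023006.54 = −1150016.23.
At (525138, 6039154): z = 128071.9 + 1022958.6 − 1150016.23 = 1014.3 m.

1014.3 m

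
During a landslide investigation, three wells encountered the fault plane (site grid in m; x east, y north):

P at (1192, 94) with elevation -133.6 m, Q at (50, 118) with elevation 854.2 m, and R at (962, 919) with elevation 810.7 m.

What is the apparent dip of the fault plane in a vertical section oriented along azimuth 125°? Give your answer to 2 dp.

Let the plane be z = a·x + b·y + c.
Q−P: −1142a + 24b = 987.8;  R−P: −230a + 825b = 944.3.
Solving gives a = −0.84587, b = 0.90879.
Unit vector along 125° is (sin 125°, cos 125°) = (0.8192, -0.5736).
Slope in that direction = a·(0.8192) + b·(-0.5736) = −1.21416.
Apparent dip = arctan|1.21416| = 50.52° (true dip is 51.2°, so apparent ≤ true as expected).

50.52°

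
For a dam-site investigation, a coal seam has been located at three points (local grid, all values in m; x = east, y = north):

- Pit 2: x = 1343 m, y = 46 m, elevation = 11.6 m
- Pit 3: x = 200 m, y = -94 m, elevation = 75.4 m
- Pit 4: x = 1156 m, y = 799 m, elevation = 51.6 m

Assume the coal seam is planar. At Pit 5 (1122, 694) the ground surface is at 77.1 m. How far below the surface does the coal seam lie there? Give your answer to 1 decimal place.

27.4 m

Let the plane be z = a·x + b·y + c.
Pit 3−Pit 2: −1143a − 140b = 63.8;  Pit 4−Pit 2: −187a + 753b = 40.
Solving gives a = −0.060485, b = 0.038100.
Then c = 11.6 − a·1343 − b·46 = 91.08.
At (1122, 694): z_contact = −67.86 + 26.44 + 91.08 = 49.66 m.
Depth below ground = 77.1 − 49.66 = 27.4 m.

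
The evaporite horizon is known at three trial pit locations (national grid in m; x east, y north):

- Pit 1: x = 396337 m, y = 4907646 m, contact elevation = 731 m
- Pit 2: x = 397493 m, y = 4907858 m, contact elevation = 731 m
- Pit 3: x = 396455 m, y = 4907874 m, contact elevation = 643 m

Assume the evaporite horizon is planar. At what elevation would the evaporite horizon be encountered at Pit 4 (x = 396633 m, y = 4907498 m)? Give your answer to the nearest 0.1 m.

817.3 m

Let the plane be z = a·x + b·y + c.
Pit 2−Pit 1: 1156a + 212b = 0;  Pit 3−Pit 1: 118a + 228b = −88.
Solving gives a = 0.078205171, b = −0.426439518.
Then c = 731 − a·396337 − b·4907646 = 2062549.59.
At (396633, 4907498): z = 31018.8 − 2092751.1 + 2062549.59 = 817.3 m.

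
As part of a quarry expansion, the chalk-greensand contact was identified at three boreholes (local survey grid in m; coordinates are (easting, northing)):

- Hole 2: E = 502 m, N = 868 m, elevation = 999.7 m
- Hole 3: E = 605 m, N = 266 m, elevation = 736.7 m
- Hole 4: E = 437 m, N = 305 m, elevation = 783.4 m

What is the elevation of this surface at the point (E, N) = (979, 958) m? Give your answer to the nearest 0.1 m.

Let the plane be z = a·E + b·N + c.
Hole 3−Hole 2: 103a − 602b = −263;  Hole 4−Hole 2: −65a − 563b = −216.3.
Solving gives a = −0.18386, b = 0.40542.
Then c = 999.7 − a·502 − b·868 = 740.09.
At (979, 958): z = −180.0 + 388.4 + 740.09 = 948.5 m.

948.5 m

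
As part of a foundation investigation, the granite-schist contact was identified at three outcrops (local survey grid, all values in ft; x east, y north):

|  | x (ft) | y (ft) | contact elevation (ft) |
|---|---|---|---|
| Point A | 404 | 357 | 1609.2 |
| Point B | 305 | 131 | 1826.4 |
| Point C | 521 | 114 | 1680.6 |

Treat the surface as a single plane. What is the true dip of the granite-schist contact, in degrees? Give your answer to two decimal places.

44.12°

Two edge vectors: Point A→Point B = (-99, -226, 217.2), Point A→Point C = (117, -243, 71.4).
Normal n = (Point A→Point B) × (Point A→Point C) = (36643.2, 32481, 50499).
So ∂z/∂x = −n_x/n_z = −0.72562 and ∂z/∂y = −n_y/n_z = −0.64320.
Gradient magnitude |∇z| = √(a² + b²) = √(0.52653 + 0.41371) = 0.96966.
True dip = arctan(0.96966) = 44.12°, dipping toward NE (azimuth ≈ 048°).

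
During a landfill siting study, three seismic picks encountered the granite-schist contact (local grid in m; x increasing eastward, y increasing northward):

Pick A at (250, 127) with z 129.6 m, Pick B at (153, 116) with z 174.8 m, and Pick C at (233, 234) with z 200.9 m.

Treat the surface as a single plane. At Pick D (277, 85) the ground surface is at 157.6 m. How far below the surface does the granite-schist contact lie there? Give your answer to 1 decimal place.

66.8 m

Let the plane be z = a·x + b·y + c.
Pick B−Pick A: −97a − 11b = 45.2;  Pick C−Pick A: −17a + 107b = 71.3.
Solving gives a = −0.53196, b = 0.58184.
Then c = 129.6 − a·250 − b·127 = 188.70.
At (277, 85): z_contact = −147.35 + 49.46 + 188.70 = 90.80 m.
Depth below ground = 157.6 − 90.80 = 66.8 m.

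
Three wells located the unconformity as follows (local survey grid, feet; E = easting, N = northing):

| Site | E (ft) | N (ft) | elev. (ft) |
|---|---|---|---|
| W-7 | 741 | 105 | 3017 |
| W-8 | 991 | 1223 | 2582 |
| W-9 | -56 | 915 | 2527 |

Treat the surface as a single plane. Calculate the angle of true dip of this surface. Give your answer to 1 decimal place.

24.9°

Two edge vectors: W-7→W-8 = (250, 1118, -435), W-7→W-9 = (-797, 810, -490).
Normal n = (W-7→W-8) × (W-7→W-9) = (-195470, 469195, 1093546).
So ∂z/∂E = −n_x/n_z = 0.17875 and ∂z/∂N = −n_y/n_z = −0.42906.
Gradient magnitude |∇z| = √(a² + b²) = √(0.03195 + 0.18409) = 0.46480.
True dip = arctan(0.46480) = 24.9°, dipping toward NNW (azimuth ≈ 337°).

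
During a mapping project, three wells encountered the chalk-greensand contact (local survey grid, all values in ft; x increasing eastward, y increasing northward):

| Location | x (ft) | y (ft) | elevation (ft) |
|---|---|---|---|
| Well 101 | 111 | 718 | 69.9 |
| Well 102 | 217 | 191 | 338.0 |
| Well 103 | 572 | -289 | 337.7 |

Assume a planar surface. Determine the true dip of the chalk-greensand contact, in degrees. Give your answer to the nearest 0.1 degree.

49.6°

Let the plane be z = a·x + b·y + c.
Well 102−Well 101: 106a − 527b = 268.1;  Well 103−Well 101: 461a − 1007b = 267.8.
Solving gives a = −0.94597, b = −0.69900.
Gradient magnitude |∇z| = √(a² + b²) = √(0.89486 + 0.48860) = 1.17621.
True dip = arctan(1.17621) = 49.6°, dipping toward NE (azimuth ≈ 054°).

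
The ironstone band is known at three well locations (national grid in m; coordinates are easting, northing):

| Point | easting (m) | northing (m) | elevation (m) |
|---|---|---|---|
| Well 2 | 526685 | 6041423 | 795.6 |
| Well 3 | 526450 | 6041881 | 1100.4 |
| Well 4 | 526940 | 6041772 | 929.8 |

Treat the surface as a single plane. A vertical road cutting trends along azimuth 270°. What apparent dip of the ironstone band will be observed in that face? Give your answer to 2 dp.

Two edge vectors: Well 2→Well 3 = (-235, 458, 304.8), Well 2→Well 4 = (255, 349, 134.2).
Normal n = (Well 2→Well 3) × (Well 2→Well 4) = (-44911.6, 109261, -198805).
So ∂z/∂easting = −n_x/n_z = −0.22591 and ∂z/∂northing = −n_y/n_z = 0.54959.
Unit vector along 270° is (sin 270°, cos 270°) = (-1.0000, -0.0000).
Slope in that direction = a·(-1.0000) + b·(-0.0000) = 0.22591.
Apparent dip = arctan|0.22591| = 12.73° (true dip is 30.7°, so apparent ≤ true as expected).

12.73°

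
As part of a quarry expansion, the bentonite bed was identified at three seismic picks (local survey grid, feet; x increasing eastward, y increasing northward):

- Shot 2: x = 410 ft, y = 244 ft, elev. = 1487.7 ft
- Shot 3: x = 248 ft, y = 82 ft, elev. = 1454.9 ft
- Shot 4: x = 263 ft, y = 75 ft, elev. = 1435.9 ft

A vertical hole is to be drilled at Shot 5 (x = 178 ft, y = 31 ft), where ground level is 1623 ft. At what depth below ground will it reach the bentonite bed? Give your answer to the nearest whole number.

Two edge vectors: Shot 2→Shot 3 = (-162, -162, -32.8), Shot 2→Shot 4 = (-147, -169, -51.8).
Normal n = (Shot 2→Shot 3) × (Shot 2→Shot 4) = (2848.4, -3570, 3564).
So ∂z/∂x = −n_x/n_z = −0.79921 and ∂z/∂y = −n_y/n_z = 1.00168.
Intercept c from Shot 2: 1487.7 + 327.68 − 244.41 = 1570.97.
At (178, 31): z_contact = −142.3 + 31.1 + 1570.97 = 1459.8 ft.
Depth below ground = 1623 − 1459.8 = 163 ft.

163 ft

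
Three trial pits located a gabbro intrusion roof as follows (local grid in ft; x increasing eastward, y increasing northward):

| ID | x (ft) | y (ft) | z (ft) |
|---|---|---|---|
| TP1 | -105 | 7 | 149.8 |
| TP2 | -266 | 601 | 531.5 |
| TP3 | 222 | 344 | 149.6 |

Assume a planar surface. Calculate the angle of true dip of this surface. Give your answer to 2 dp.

35.81°

Two edge vectors: TP1→TP2 = (-161, 594, 381.7), TP1→TP3 = (327, 337, -0.2).
Normal n = (TP1→TP2) × (TP1→TP3) = (-128751.7, 124783.7, -248495).
So ∂z/∂x = −n_x/n_z = −0.51813 and ∂z/∂y = −n_y/n_z = 0.50216.
Gradient magnitude |∇z| = √(a² + b²) = √(0.26845 + 0.25216) = 0.72154.
True dip = arctan(0.72154) = 35.81°, dipping toward SE (azimuth ≈ 134°).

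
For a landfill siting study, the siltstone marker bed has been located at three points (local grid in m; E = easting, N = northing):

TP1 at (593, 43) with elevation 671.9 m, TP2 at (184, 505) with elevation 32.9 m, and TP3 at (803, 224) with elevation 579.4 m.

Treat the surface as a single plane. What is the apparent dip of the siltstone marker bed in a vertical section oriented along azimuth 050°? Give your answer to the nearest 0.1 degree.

17.7°

Let the plane be z = a·E + b·N + c.
TP2−TP1: −409a + 462b = −639;  TP3−TP1: 210a + 181b = −92.5.
Solving gives a = 0.42633, b = −1.00569.
Unit vector along 050° is (sin 50°, cos 50°) = (0.7660, 0.6428).
Slope in that direction = a·(0.7660) + b·(0.6428) = −0.31986.
Apparent dip = arctan|0.31986| = 17.7° (true dip is 47.5°, so apparent ≤ true as expected).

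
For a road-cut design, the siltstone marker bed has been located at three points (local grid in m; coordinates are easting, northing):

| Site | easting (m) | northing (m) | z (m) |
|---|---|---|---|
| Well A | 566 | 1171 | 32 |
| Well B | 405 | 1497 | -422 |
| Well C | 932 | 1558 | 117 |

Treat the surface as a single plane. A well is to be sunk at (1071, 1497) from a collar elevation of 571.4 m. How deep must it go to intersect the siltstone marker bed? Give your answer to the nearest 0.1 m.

247.5 m

Let the plane be z = a·easting + b·northing + c.
Well B−Well A: −161a + 326b = −454;  Well C−Well A: 366a + 387b = 85.
Solving gives a = 1.119946, b = −0.839536.
Then c = 32 − a·566 − b·1171 = 381.21.
At (1071, 1497): z_contact = 1199.46 − 1256.79 + 381.21 = 323.88 m.
Depth below ground = 571.4 − 323.88 = 247.5 m.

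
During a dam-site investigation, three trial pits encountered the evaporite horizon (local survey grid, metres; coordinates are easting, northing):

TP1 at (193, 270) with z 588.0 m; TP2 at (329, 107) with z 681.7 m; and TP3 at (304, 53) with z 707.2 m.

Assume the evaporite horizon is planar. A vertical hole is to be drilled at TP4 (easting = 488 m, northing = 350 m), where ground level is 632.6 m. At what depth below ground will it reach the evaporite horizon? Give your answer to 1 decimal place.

62.0 m

Two edge vectors: TP1→TP2 = (136, -163, 93.7), TP1→TP3 = (111, -217, 119.2).
Normal n = (TP1→TP2) × (TP1→TP3) = (903.3, -5810.5, -11419).
So ∂z/∂easting = −n_x/n_z = 0.07911 and ∂z/∂northing = −n_y/n_z = −0.50884.
Intercept c from TP1: 588 − 15.27 + 137.39 = 710.12.
At (488, 350): z_contact = 38.60 − 178.10 + 710.12 = 570.63 m.
Depth below ground = 632.6 − 570.63 = 62.0 m.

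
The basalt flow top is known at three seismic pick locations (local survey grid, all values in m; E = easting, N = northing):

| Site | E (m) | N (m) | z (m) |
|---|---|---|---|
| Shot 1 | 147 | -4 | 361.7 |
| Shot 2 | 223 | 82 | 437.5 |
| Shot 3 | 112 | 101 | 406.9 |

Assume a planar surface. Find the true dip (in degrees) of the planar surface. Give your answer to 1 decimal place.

Let the plane be z = a·E + b·N + c.
Shot 2−Shot 1: 76a + 86b = 75.8;  Shot 3−Shot 1: −35a + 105b = 45.2.
Solving gives a = 0.37050, b = 0.55398.
Gradient magnitude |∇z| = √(a² + b²) = √(0.13727 + 0.30689) = 0.66645.
True dip = arctan(0.66645) = 33.7°, dipping toward SW (azimuth ≈ 214°).

33.7°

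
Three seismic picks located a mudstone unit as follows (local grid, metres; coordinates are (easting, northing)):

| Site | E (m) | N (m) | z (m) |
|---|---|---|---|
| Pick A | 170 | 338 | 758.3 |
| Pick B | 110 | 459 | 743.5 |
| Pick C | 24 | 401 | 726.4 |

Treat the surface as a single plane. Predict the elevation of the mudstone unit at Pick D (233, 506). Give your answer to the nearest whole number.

769 m

Two edge vectors: Pick A→Pick B = (-60, 121, -14.8), Pick A→Pick C = (-146, 63, -31.9).
Normal n = (Pick A→Pick B) × (Pick A→Pick C) = (-2927.5, 246.8, 13886).
So ∂z/∂E = −n_x/n_z = 0.21082 and ∂z/∂N = −n_y/n_z = −0.01777.
Intercept c from Pick A: 758.3 − 35.84 + 6.01 = 728.47.
At (233, 506): z = 49.1 − 9.0 + 728.47 = 768.6 m.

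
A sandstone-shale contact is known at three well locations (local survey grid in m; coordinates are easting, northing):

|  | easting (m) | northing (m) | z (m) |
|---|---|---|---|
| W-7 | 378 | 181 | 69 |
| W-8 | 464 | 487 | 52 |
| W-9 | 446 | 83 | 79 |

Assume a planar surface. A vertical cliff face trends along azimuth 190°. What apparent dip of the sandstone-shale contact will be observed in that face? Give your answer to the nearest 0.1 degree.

3.4°

Two edge vectors: W-7→W-8 = (86, 306, -17), W-7→W-9 = (68, -98, 10).
Normal n = (W-7→W-8) × (W-7→W-9) = (1394, -2016, -29236).
So ∂z/∂easting = −n_x/n_z = 0.04768 and ∂z/∂northing = −n_y/n_z = −0.06896.
Unit vector along 190° is (sin 190°, cos 190°) = (-0.1736, -0.9848).
Slope in that direction = a·(-0.1736) + b·(-0.9848) = 0.05963.
Apparent dip = arctan|0.05963| = 3.4° (true dip is 4.8°, so apparent ≤ true as expected).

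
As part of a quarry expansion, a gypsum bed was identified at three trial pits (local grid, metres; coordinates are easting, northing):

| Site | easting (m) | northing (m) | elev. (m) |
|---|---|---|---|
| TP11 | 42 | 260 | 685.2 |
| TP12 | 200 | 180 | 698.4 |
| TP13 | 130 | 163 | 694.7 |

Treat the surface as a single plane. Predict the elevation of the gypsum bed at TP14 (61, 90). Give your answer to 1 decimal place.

693.4 m

Two edge vectors: TP11→TP12 = (158, -80, 13.2), TP11→TP13 = (88, -97, 9.5).
Normal n = (TP11→TP12) × (TP11→TP13) = (520.4, -339.4, -8286).
So ∂z/∂easting = −n_x/n_z = 0.06280 and ∂z/∂northing = −n_y/n_z = −0.04096.
Intercept c from TP11: 685.2 − 2.64 + 10.65 = 693.21.
At (61, 90): z = 3.8 − 3.7 + 693.21 = 693.4 m.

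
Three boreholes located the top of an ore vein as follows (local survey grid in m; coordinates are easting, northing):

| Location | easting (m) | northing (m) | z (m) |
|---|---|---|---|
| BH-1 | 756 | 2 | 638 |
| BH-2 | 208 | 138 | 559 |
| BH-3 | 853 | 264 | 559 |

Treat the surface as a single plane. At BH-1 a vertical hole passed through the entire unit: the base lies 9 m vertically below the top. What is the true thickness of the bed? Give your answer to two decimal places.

Let the plane be z = a·easting + b·northing + c.
BH-2−BH-1: −548a + 136b = −79;  BH-3−BH-1: 97a + 262b = −79.
Solving gives a = 0.06350, b = −0.32503.
|∇z| = √(a²+b²) = 0.33118, so dip δ = arctan(0.33118) = 18.32°.
True thickness = vertical thickness × cos δ = 9 × cos 18.32° = 8.54 m.

8.54 m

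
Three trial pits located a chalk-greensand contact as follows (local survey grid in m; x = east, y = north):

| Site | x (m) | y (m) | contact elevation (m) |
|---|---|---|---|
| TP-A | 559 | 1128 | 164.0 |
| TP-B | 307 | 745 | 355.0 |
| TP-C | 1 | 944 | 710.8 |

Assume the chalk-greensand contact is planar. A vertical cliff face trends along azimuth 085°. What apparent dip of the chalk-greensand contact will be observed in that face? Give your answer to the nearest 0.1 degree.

Two edge vectors: TP-A→TP-B = (-252, -383, 191), TP-A→TP-C = (-558, -184, 546.8).
Normal n = (TP-A→TP-B) × (TP-A→TP-C) = (-174280.4, 31215.6, -167346).
So ∂z/∂x = −n_x/n_z = −1.04144 and ∂z/∂y = −n_y/n_z = 0.18653.
Unit vector along 085° is (sin 85°, cos 85°) = (0.9962, 0.0872).
Slope in that direction = a·(0.9962) + b·(0.0872) = −1.02122.
Apparent dip = arctan|1.02122| = 45.6° (true dip is 46.6°, so apparent ≤ true as expected).

45.6°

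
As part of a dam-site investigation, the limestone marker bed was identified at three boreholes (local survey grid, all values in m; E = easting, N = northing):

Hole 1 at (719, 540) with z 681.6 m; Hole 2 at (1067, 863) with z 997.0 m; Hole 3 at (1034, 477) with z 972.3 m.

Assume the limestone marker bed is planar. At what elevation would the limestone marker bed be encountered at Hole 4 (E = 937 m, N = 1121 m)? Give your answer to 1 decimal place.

873.6 m

Two edge vectors: Hole 1→Hole 2 = (348, 323, 315.4), Hole 1→Hole 3 = (315, -63, 290.7).
Normal n = (Hole 1→Hole 2) × (Hole 1→Hole 3) = (113766.3, -1812.6, -123669).
So ∂z/∂E = −n_x/n_z = 0.919926 and ∂z/∂N = −n_y/n_z = −0.014657.
Intercept c from Hole 1: 681.6 − 661.43 + 7.91 = 28.09.
At (937, 1121): z = 862.0 − 16.4 + 28.09 = 873.6 m.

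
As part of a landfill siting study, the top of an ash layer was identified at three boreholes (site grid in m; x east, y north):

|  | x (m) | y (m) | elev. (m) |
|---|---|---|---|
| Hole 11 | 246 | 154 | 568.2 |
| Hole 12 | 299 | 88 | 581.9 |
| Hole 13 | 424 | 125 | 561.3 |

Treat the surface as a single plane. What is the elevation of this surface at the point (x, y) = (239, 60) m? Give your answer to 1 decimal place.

Let the plane be z = a·x + b·y + c.
Hole 12−Hole 11: 53a − 66b = 13.7;  Hole 13−Hole 11: 178a − 29b = −6.9.
Solving gives a = −0.08351, b = −0.27464.
Then c = 568.2 − a·246 − b·154 = 631.04.
At (239, 60): z = −20.0 − 16.5 + 631.04 = 594.6 m.

594.6 m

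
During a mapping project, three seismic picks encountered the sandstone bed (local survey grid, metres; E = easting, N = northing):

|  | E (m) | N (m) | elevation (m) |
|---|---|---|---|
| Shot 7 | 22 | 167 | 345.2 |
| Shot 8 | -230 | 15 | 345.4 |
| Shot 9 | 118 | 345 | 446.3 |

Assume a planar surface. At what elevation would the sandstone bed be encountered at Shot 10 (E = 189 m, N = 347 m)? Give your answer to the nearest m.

Let the plane be z = a·E + b·N + c.
Shot 8−Shot 7: −252a − 152b = 0.2;  Shot 9−Shot 7: 96a + 178b = 101.1.
Solving gives a = −0.50895, b = 0.84247.
Then c = 345.2 − a·22 − b·167 = 215.70.
At (189, 347): z = −96.2 + 292.3 + 215.70 = 411.8 m.

412 m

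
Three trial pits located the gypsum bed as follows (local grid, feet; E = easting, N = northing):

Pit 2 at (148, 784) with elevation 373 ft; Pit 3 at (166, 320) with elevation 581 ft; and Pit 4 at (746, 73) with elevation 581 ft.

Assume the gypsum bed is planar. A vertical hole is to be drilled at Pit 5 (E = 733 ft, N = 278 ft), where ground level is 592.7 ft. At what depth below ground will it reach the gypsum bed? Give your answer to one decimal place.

102.6 ft

Two edge vectors: Pit 2→Pit 3 = (18, -464, 208), Pit 2→Pit 4 = (598, -711, 208).
Normal n = (Pit 2→Pit 3) × (Pit 2→Pit 4) = (51376, 120640, 264674).
So ∂z/∂E = −n_x/n_z = −0.19411 and ∂z/∂N = −n_y/n_z = −0.45581.
Intercept c from Pit 2: 373 + 28.73 + 357.35 = 759.08.
At (733, 278): z_contact = −142.28 − 126.71 + 759.08 = 490.08 ft.
Depth below ground = 592.7 − 490.08 = 102.6 ft.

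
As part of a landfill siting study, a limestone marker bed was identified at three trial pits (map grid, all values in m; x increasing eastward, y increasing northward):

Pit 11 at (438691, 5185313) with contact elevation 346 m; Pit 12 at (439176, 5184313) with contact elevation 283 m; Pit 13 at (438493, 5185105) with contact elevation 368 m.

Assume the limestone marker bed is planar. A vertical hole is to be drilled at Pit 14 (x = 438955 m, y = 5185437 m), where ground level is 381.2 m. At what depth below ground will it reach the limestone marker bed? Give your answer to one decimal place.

65.5 m

Two edge vectors: Pit 11→Pit 12 = (485, -1000, -63), Pit 11→Pit 13 = (-198, -208, 22).
Normal n = (Pit 11→Pit 12) × (Pit 11→Pit 13) = (-35104, 1804, -298880).
So ∂z/∂x = −n_x/n_z = −0.117451820 and ∂z/∂y = −n_y/n_z = 0.006035867.
Intercept c from Pit 11: 346 + 51525.06 − 31297.86 = 20573.20.
At (438955, 5185437): z_contact = −51556.06 + 31298.61 + 20573.20 = 315.74 m.
Depth below ground = 381.2 − 315.74 = 65.5 m.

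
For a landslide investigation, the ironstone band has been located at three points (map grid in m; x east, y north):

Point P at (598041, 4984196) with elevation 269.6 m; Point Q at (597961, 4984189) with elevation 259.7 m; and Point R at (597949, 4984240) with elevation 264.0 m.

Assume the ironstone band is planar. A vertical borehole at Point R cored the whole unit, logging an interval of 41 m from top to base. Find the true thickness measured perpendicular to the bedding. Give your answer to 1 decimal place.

Let the plane be z = a·x + b·y + c.
Point Q−Point P: −80a − 7b = −9.9;  Point R−Point P: −92a + 44b = −5.6.
Solving gives a = 0.11402, b = 0.11114.
|∇z| = √(a²+b²) = 0.15923, so dip δ = arctan(0.15923) = 9.05°.
True thickness = vertical thickness × cos δ = 41 × cos 9.05° = 40.5 m.

40.5 m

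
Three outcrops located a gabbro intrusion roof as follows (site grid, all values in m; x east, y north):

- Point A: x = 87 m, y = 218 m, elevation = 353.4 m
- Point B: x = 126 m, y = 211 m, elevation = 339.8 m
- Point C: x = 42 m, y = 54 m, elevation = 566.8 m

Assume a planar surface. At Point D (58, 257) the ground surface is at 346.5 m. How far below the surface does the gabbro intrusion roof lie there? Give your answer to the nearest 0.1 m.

21.8 m

Let the plane be z = a·x + b·y + c.
Point B−Point A: 39a − 7b = −13.6;  Point C−Point A: −45a − 164b = 213.4.
Solving gives a = −0.55494, b = −1.14895.
Then c = 353.4 − a·87 − b·218 = 652.15.
At (58, 257): z_contact = −32.19 − 295.28 + 652.15 = 324.68 m.
Depth below ground = 346.5 − 324.68 = 21.8 m.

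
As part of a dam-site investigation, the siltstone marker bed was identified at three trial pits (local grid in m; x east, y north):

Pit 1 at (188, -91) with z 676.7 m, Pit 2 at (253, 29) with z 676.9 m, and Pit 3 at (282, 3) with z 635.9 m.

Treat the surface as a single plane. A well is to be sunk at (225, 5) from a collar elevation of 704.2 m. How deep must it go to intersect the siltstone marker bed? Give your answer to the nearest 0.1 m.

Let the plane be z = a·x + b·y + c.
Pit 2−Pit 1: 65a + 120b = 0.2;  Pit 3−Pit 1: 94a + 94b = −40.8.
Solving gives a = −0.95064, b = 0.51660.
Then c = 676.7 − a·188 − b·-91 = 902.43.
At (225, 5): z_contact = −213.89 + 2.58 + 902.43 = 691.12 m.
Depth below ground = 704.2 − 691.12 = 13.1 m.

13.1 m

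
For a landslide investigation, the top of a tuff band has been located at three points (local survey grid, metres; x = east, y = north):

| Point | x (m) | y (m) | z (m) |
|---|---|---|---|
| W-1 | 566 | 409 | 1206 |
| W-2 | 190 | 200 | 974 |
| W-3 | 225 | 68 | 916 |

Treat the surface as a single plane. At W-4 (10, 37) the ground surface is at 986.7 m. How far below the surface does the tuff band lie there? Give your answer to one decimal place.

156.8 m

Two edge vectors: W-1→W-2 = (-376, -209, -232), W-1→W-3 = (-341, -341, -290).
Normal n = (W-1→W-2) × (W-1→W-3) = (-18502, -29928, 56947).
So ∂z/∂x = −n_x/n_z = 0.32490 and ∂z/∂y = −n_y/n_z = 0.52554.
Intercept c from W-1: 1206 − 183.89 − 214.95 = 807.16.
At (10, 37): z_contact = 3.25 + 19.45 + 807.16 = 829.86 m.
Depth below ground = 986.7 − 829.86 = 156.8 m.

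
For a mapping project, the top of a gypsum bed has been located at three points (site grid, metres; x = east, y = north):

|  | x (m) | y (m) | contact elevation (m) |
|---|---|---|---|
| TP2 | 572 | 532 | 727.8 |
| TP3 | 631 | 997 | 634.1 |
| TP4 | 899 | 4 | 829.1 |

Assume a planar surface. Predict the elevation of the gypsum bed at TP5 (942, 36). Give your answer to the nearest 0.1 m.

Two edge vectors: TP2→TP3 = (59, 465, -93.7), TP2→TP4 = (327, -528, 101.3).
Normal n = (TP2→TP3) × (TP2→TP4) = (-2369.1, -36616.6, -183207).
So ∂z/∂x = −n_x/n_z = −0.01293 and ∂z/∂y = −n_y/n_z = −0.19986.
Intercept c from TP2: 727.8 + 7.40 + 106.33 = 841.52.
At (942, 36): z = −12.2 − 7.2 + 841.52 = 822.1 m.

822.1 m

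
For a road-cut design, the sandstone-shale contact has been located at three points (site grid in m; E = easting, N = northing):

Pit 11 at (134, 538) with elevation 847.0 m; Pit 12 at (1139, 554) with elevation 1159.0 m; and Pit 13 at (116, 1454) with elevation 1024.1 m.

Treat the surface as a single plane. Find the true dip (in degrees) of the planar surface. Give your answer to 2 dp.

Two edge vectors: Pit 11→Pit 12 = (1005, 16, 312), Pit 11→Pit 13 = (-18, 916, 177.1).
Normal n = (Pit 11→Pit 12) × (Pit 11→Pit 13) = (-282958.4, -183601.5, 920868).
So ∂z/∂E = −n_x/n_z = 0.30727 and ∂z/∂N = −n_y/n_z = 0.19938.
Gradient magnitude |∇z| = √(a² + b²) = √(0.09442 + 0.03975) = 0.36629.
True dip = arctan(0.36629) = 20.12°, dipping toward WSW (azimuth ≈ 237°).

20.12°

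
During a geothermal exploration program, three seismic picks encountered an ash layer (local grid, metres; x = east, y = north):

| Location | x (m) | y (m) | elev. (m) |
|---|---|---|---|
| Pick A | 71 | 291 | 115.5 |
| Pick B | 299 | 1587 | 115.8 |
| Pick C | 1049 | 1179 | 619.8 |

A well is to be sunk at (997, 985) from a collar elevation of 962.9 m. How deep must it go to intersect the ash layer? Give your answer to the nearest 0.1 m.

Two edge vectors: Pick A→Pick B = (228, 1296, 0.3), Pick A→Pick C = (978, 888, 504.3).
Normal n = (Pick A→Pick B) × (Pick A→Pick C) = (653306.4, -114687, -1065024).
So ∂z/∂x = −n_x/n_z = 0.613419 and ∂z/∂y = −n_y/n_z = −0.107685.
Intercept c from Pick A: 115.5 − 43.55 + 31.34 = 103.28.
At (997, 985): z_contact = 611.58 − 106.07 + 103.28 = 608.79 m.
Depth below ground = 962.9 − 608.79 = 354.1 m.

354.1 m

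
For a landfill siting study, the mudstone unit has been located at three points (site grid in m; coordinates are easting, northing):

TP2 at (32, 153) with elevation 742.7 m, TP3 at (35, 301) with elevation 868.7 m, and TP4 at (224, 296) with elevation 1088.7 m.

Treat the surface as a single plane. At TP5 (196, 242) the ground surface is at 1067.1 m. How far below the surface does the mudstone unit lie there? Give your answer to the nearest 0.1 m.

56.3 m

Let the plane be z = a·easting + b·northing + c.
TP3−TP2: 3a + 148b = 126;  TP4−TP2: 192a + 143b = 346.
Solving gives a = 1.18591, b = 0.82731.
Then c = 742.7 − a·32 − b·153 = 578.17.
At (196, 242): z_contact = 232.44 + 200.21 + 578.17 = 1010.82 m.
Depth below ground = 1067.1 − 1010.82 = 56.3 m.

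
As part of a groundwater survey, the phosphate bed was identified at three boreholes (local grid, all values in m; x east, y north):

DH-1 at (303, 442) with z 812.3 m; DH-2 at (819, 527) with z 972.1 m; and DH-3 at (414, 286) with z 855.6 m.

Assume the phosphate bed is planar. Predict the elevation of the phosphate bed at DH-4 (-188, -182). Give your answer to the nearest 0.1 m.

Let the plane be z = a·x + b·y + c.
DH-2−DH-1: 516a + 85b = 159.8;  DH-3−DH-1: 111a − 156b = 43.3.
Solving gives a = 0.31813, b = −0.05121.
Then c = 812.3 − a·303 − b·442 = 738.54.
At (-188, -182): z = −59.8 + 9.3 + 738.54 = 688.1 m.

688.1 m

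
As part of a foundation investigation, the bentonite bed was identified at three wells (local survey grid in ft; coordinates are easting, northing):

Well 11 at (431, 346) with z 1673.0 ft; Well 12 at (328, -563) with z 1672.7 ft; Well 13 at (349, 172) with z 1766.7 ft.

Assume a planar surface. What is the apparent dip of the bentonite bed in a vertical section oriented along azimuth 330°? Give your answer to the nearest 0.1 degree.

42.0°

Let the plane be z = a·easting + b·northing + c.
Well 12−Well 11: −103a − 909b = −0.3;  Well 13−Well 11: −82a − 174b = 93.7.
Solving gives a = −1.50533, b = 0.17090.
Unit vector along 330° is (sin 330°, cos 330°) = (-0.5000, 0.8660).
Slope in that direction = a·(-0.5000) + b·(0.8660) = 0.90067.
Apparent dip = arctan|0.90067| = 42.0° (true dip is 56.6°, so apparent ≤ true as expected).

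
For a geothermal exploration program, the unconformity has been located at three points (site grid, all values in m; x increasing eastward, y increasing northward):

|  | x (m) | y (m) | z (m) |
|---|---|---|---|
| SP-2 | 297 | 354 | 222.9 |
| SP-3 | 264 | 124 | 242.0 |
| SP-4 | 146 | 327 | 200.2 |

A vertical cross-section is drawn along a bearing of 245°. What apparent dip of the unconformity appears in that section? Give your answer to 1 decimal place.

Let the plane be z = a·x + b·y + c.
SP-3−SP-2: −33a − 230b = 19.1;  SP-4−SP-2: −151a − 27b = −22.7.
Solving gives a = 0.16953, b = −0.10737.
Unit vector along 245° is (sin 245°, cos 245°) = (-0.9063, -0.4226).
Slope in that direction = a·(-0.9063) + b·(-0.4226) = −0.10827.
Apparent dip = arctan|0.10827| = 6.2° (true dip is 11.3°, so apparent ≤ true as expected).

6.2°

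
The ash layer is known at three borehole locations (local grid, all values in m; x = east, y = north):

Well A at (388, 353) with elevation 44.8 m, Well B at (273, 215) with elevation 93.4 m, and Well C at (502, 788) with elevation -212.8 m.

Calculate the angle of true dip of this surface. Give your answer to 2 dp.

39.30°

Two edge vectors: Well A→Well B = (-115, -138, 48.6), Well A→Well C = (114, 435, -257.6).
Normal n = (Well A→Well B) × (Well A→Well C) = (14407.8, -24083.6, -34293).
So ∂z/∂x = −n_x/n_z = 0.42014 and ∂z/∂y = −n_y/n_z = −0.70229.
Gradient magnitude |∇z| = √(a² + b²) = √(0.17652 + 0.49321) = 0.81837.
True dip = arctan(0.81837) = 39.30°, dipping toward NNW (azimuth ≈ 329°).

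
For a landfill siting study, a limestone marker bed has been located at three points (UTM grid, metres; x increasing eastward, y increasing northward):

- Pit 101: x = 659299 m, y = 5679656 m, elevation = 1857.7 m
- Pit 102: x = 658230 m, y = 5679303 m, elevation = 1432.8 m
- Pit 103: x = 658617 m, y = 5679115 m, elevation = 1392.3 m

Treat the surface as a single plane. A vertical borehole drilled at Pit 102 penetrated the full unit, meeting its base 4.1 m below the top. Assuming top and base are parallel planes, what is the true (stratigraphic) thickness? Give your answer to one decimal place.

Two edge vectors: Pit 101→Pit 102 = (-1069, -353, -424.9), Pit 101→Pit 103 = (-682, -541, -465.4).
Normal n = (Pit 101→Pit 102) × (Pit 101→Pit 103) = (-65584.7, -207730.8, 337583).
So ∂z/∂x = −n_x/n_z = 0.19428 and ∂z/∂y = −n_y/n_z = 0.61535.
|∇z| = √(a²+b²) = 0.64529, so dip δ = arctan(0.64529) = 32.83°.
True thickness = vertical thickness × cos δ = 4.1 × cos 32.83° = 3.4 m.

3.4 m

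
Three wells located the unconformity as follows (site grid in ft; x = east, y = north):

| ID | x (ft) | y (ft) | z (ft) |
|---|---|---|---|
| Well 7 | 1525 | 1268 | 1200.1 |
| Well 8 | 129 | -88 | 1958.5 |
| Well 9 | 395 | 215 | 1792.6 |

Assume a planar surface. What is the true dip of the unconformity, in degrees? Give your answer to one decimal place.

Let the plane be z = a·x + b·y + c.
Well 8−Well 7: −1396a − 1356b = 758.4;  Well 9−Well 7: −1130a − 1053b = 592.5.
Solving gives a = −0.07762, b = −0.47939.
Gradient magnitude |∇z| = √(a² + b²) = √(0.00602 + 0.22981) = 0.48563.
True dip = arctan(0.48563) = 25.9°, dipping toward N (azimuth ≈ 009°).

25.9°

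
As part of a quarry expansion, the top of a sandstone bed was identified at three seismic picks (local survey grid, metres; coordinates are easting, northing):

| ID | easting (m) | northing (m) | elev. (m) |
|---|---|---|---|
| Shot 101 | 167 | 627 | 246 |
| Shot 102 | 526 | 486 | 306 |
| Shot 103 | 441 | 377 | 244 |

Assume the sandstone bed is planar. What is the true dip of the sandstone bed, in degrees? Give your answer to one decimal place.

Let the plane be z = a·easting + b·northing + c.
Shot 102−Shot 101: 359a − 141b = 60;  Shot 103−Shot 101: 274a − 250b = −2.
Solving gives a = 0.29897, b = 0.33567.
Gradient magnitude |∇z| = √(a² + b²) = √(0.08938 + 0.11267) = 0.44950.
True dip = arctan(0.44950) = 24.2°, dipping toward SW (azimuth ≈ 222°).

24.2°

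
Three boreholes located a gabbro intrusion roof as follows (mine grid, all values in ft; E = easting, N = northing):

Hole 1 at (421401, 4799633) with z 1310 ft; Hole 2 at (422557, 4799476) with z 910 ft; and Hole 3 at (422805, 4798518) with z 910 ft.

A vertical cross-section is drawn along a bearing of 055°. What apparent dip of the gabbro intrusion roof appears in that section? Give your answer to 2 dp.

19.14°

Let the plane be z = a·E + b·N + c.
Hole 2−Hole 1: 1156a − 157b = −400;  Hole 3−Hole 1: 1404a − 1115b = −400.
Solving gives a = −0.35863, b = −0.09284.
Unit vector along 055° is (sin 55°, cos 55°) = (0.8192, 0.5736).
Slope in that direction = a·(0.8192) + b·(0.5736) = −0.34702.
Apparent dip = arctan|0.34702| = 19.14° (true dip is 20.3°, so apparent ≤ true as expected).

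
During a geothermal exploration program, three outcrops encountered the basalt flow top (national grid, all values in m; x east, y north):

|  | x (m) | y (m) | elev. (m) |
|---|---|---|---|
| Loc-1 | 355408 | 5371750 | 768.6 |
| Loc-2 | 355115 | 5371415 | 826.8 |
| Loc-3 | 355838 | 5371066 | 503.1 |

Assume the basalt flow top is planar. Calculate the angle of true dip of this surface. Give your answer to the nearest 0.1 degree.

Two edge vectors: Loc-1→Loc-2 = (-293, -335, 58.2), Loc-1→Loc-3 = (430, -684, -265.5).
Normal n = (Loc-1→Loc-2) × (Loc-1→Loc-3) = (128751.3, -52765.5, 344462).
So ∂z/∂x = −n_x/n_z = −0.37378 and ∂z/∂y = −n_y/n_z = 0.15318.
Gradient magnitude |∇z| = √(a² + b²) = √(0.13971 + 0.02346) = 0.40395.
True dip = arctan(0.40395) = 22.0°, dipping toward ESE (azimuth ≈ 112°).

22.0°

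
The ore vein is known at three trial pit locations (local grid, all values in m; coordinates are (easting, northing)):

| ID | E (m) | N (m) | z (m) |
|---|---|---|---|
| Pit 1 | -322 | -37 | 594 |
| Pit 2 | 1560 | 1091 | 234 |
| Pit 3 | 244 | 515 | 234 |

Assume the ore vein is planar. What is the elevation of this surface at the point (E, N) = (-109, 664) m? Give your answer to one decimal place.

Two edge vectors: Pit 1→Pit 2 = (1882, 1128, -360), Pit 1→Pit 3 = (566, 552, -360).
Normal n = (Pit 1→Pit 2) × (Pit 1→Pit 3) = (-207360, 473760, 400416).
So ∂z/∂E = −n_x/n_z = 0.517861 and ∂z/∂N = −n_y/n_z = −1.183170.
Intercept c from Pit 1: 594 + 166.75 − 43.78 = 716.97.
At (-109, 664): z = −56.4 − 785.6 + 716.97 = -125.1 m.

-125.1 m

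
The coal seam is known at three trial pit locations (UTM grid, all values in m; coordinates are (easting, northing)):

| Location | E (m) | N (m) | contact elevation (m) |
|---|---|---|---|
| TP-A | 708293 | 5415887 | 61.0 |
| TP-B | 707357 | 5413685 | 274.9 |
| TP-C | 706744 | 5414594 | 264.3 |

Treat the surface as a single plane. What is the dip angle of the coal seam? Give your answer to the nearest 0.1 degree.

Two edge vectors: TP-A→TP-B = (-936, -2202, 213.9), TP-A→TP-C = (-1549, -1293, 203.3).
Normal n = (TP-A→TP-B) × (TP-A→TP-C) = (-171093.9, -141042.3, -2200650).
So ∂z/∂E = −n_x/n_z = −0.07775 and ∂z/∂N = −n_y/n_z = −0.06409.
Gradient magnitude |∇z| = √(a² + b²) = √(0.00604 + 0.00411) = 0.10076.
True dip = arctan(0.10076) = 5.8°, dipping toward NE (azimuth ≈ 050°).

5.8°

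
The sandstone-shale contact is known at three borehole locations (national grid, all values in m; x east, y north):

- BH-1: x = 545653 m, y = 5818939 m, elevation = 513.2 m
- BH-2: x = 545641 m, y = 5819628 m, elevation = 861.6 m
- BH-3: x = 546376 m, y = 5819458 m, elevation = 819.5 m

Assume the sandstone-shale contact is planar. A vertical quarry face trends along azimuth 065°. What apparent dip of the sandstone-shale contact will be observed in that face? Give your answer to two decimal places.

Two edge vectors: BH-1→BH-2 = (-12, 689, 348.4), BH-1→BH-3 = (723, 519, 306.3).
Normal n = (BH-1→BH-2) × (BH-1→BH-3) = (30221.1, 255568.8, -504375).
So ∂z/∂x = −n_x/n_z = 0.05992 and ∂z/∂y = −n_y/n_z = 0.50670.
Unit vector along 065° is (sin 65°, cos 65°) = (0.9063, 0.4226).
Slope in that direction = a·(0.9063) + b·(0.4226) = 0.26845.
Apparent dip = arctan|0.26845| = 15.03° (true dip is 27.0°, so apparent ≤ true as expected).

15.03°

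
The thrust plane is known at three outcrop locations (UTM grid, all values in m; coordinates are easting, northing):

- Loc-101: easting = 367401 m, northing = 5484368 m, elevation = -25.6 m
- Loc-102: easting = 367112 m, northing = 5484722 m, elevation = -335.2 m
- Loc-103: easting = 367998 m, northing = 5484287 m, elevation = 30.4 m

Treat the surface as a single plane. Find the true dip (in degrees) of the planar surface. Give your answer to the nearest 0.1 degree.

Let the plane be z = a·easting + b·northing + c.
Loc-102−Loc-101: −289a + 354b = −309.6;  Loc-103−Loc-101: 597a − 81b = 56.
Solving gives a = −0.02796, b = −0.89740.
Gradient magnitude |∇z| = √(a² + b²) = √(0.00078 + 0.80532) = 0.89783.
True dip = arctan(0.89783) = 41.9°, dipping toward N (azimuth ≈ 002°).

41.9°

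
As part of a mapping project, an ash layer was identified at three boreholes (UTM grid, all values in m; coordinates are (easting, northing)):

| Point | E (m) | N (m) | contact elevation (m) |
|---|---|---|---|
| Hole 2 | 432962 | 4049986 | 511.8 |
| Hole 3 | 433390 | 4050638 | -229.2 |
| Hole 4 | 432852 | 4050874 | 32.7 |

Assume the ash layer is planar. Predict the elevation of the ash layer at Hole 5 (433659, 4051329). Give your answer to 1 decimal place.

-873.3 m

Two edge vectors: Hole 2→Hole 3 = (428, 652, -741), Hole 2→Hole 4 = (-110, 888, -479.1).
Normal n = (Hole 2→Hole 3) × (Hole 2→Hole 4) = (345634.8, 286564.8, 451784).
So ∂z/∂E = −n_x/n_z = −0.765044357 and ∂z/∂N = −n_y/n_z = −0.634296035.
Intercept c from Hole 2: 511.8 + 331235.14 + 2568890.06 = 2900637.00.
At (433659, 4051329): z = −331768.4 − 2569741.9 + 2900637.00 = -873.3 m.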